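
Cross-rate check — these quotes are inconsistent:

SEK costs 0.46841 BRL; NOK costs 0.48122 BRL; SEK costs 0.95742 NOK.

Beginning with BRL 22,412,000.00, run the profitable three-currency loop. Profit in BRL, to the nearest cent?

Profit: BRL 373,607.28

Profitable loop is BRL → NOK → SEK → BRL:
BRL 22,412,000.00 ÷ 0.48122 = NOK 46,573,292.88
NOK 46,573,292.88 ÷ 0.95742 = SEK 48,644,579.06
SEK 48,644,579.06 × 0.46841 = BRL 22,785,607.28
Profit = BRL 22,785,607.28 − BRL 22,412,000.00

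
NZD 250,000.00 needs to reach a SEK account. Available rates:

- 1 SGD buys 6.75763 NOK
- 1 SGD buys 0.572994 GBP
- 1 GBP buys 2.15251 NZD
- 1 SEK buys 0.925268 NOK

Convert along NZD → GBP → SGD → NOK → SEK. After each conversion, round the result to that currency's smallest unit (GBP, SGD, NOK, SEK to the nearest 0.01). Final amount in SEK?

NZD 250,000.00 ÷ 2.15251 = GBP 116,143.48
GBP 116,143.48 ÷ 0.572994 = SGD 202,695.80
SGD 202,695.80 × 6.75763 = NOK 1,369,743.22
NOK 1,369,743.22 ÷ 0.925268 = SEK 1,480,374.57

SEK 1,480,374.57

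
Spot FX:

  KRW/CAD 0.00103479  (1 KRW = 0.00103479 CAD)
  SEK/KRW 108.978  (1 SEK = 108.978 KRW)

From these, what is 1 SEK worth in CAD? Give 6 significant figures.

SEK/CAD = 0.112769

1 SEK × 108.978 = 108.978 KRW
108.978 KRW × 0.00103479 = 0.112769 CAD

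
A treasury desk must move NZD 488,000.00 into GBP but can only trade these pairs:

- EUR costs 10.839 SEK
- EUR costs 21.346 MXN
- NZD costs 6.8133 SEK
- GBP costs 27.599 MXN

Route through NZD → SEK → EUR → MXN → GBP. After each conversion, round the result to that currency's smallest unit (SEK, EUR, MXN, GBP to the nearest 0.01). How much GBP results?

GBP 237,252.76

NZD 488,000.00 × 6.8133 = SEK 3,324,890.40
SEK 3,324,890.40 ÷ 10.839 = EUR 306,752.50
EUR 306,752.50 × 21.346 = MXN 6,547,938.87
MXN 6,547,938.87 ÷ 27.599 = GBP 237,252.76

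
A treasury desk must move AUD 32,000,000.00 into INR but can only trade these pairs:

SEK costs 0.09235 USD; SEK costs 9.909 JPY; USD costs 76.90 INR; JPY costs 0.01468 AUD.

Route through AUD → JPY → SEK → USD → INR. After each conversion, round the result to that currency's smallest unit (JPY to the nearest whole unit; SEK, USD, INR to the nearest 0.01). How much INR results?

INR 1,562,274,463.17

AUD 32,000,000.00 ÷ 0.01468 = JPY 2,179,836,512
JPY 2,179,836,512 ÷ 9.909 = SEK 219,985,519.43
SEK 219,985,519.43 × 0.09235 = USD 20,315,662.72
USD 20,315,662.72 × 76.90 = INR 1,562,274,463.17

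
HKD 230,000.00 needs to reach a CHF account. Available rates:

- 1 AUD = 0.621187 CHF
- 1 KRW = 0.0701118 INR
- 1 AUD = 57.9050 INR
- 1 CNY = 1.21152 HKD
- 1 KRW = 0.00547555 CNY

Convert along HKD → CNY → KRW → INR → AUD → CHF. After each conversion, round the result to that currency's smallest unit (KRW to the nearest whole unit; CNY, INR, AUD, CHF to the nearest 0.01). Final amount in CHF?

CHF 26,077.55

HKD 230,000.00 ÷ 1.21152 = CNY 189,844.16
CNY 189,844.16 ÷ 0.00547555 = KRW 34,671,249
KRW 34,671,249 × 0.0701118 = INR 2,430,863.68
INR 2,430,863.68 ÷ 57.9050 = AUD 41,980.20
AUD 41,980.20 × 0.621187 = CHF 26,077.55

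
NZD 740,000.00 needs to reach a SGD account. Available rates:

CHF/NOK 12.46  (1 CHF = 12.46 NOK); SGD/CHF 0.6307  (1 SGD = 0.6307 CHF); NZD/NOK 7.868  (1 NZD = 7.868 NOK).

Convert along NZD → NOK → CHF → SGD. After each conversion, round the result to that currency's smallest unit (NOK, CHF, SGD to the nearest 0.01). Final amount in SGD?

NZD 740,000.00 × 7.868 = NOK 5,822,320.00
NOK 5,822,320.00 ÷ 12.46 = CHF 467,280.90
CHF 467,280.90 ÷ 0.6307 = SGD 740,892.50

SGD 740,892.50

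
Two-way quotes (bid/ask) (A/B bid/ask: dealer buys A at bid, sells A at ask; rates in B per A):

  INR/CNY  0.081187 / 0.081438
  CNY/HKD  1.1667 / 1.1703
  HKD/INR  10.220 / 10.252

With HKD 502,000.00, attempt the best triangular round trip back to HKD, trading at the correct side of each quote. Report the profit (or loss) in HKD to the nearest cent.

Best loop HKD → CNY → INR → HKD:
HKD 502,000.00 ÷ 1.1703 (buy CNY at ask) = CNY 428,949.84
CNY 428,949.84 ÷ 0.081438 (buy INR at ask) = INR 5,267,195.19
INR 5,267,195.19 ÷ 10.252 (buy HKD at ask) = HKD 513,772.45

Net profit: HKD 11,772.45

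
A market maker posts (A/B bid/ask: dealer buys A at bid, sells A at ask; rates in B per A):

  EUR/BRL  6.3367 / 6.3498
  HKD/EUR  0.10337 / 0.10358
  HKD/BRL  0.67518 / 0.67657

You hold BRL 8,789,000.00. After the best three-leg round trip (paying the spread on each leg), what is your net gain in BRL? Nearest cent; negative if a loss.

Best loop BRL → EUR → HKD → BRL:
BRL 8,789,000.00 ÷ 6.3498 (buy EUR at ask) = EUR 1,384,138.08
EUR 1,384,138.08 ÷ 0.10358 (buy HKD at ask) = HKD 13,362,985.93
HKD 13,362,985.93 × 0.67518 (sell HKD at bid) = BRL 9,022,420.84

Net profit: BRL 233,420.84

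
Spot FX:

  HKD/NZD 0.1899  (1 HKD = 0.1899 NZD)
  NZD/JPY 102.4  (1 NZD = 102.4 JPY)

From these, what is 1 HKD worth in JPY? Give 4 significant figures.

1 HKD × 0.1899 = 0.1899 NZD
0.1899 NZD × 102.4 = 19.4458 JPY

HKD/JPY = 19.45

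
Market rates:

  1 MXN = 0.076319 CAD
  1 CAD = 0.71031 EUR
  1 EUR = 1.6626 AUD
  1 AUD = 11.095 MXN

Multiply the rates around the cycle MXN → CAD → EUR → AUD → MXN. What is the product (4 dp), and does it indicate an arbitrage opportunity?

1.0000 (no arbitrage)

Around MXN → CAD → EUR → AUD → MXN: 1 × 0.076319 × 0.71031 × 1.6626 × 11.095 = 0.999990
Product ≈ 1 (deviation 0.001%, within rounding noise).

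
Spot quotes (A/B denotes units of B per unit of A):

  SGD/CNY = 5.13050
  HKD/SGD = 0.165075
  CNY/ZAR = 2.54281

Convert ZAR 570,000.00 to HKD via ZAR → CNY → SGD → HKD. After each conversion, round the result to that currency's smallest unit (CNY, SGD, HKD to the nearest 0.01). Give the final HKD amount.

HKD 264,679.27

ZAR 570,000.00 ÷ 2.54281 = CNY 224,161.46
CNY 224,161.46 ÷ 5.13050 = SGD 43,691.93
SGD 43,691.93 ÷ 0.165075 = HKD 264,679.27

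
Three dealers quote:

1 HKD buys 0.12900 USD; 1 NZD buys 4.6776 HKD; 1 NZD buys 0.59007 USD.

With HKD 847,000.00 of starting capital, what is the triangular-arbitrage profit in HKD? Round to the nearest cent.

Profit: HKD 19,149.12

Profitable loop is HKD → USD → NZD → HKD:
HKD 847,000.00 × 0.12900 = USD 109,263.00
USD 109,263.00 ÷ 0.59007 = NZD 185,169.56
NZD 185,169.56 × 4.6776 = HKD 866,149.12
Profit = HKD 866,149.12 − HKD 847,000.00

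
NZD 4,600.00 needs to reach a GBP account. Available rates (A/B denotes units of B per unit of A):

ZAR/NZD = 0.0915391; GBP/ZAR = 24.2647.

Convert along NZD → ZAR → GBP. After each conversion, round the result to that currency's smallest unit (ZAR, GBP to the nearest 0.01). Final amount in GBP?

GBP 2,070.98

NZD 4,600.00 ÷ 0.0915391 = ZAR 50,251.75
ZAR 50,251.75 ÷ 24.2647 = GBP 2,070.98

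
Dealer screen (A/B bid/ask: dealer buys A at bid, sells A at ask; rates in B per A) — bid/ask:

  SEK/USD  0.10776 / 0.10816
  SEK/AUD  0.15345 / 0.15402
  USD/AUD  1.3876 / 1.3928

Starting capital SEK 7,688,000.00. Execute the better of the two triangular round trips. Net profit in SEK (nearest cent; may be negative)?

Net profit: SEK 143,137.16

Best loop SEK → AUD → USD → SEK:
SEK 7,688,000.00 × 0.15345 (sell SEK at bid) = AUD 1,179,723.60
AUD 1,179,723.60 ÷ 1.3928 (buy USD at ask) = USD 847,015.80
USD 847,015.80 ÷ 0.10816 (buy SEK at ask) = SEK 7,831,137.16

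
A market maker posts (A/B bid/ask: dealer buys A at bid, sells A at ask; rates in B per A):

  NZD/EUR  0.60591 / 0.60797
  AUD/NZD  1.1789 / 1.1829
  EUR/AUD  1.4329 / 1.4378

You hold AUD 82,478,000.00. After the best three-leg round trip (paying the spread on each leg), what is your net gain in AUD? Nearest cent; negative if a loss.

Best loop AUD → NZD → EUR → AUD:
AUD 82,478,000.00 × 1.1789 (sell AUD at bid) = NZD 97,233,314.20
NZD 97,233,314.20 × 0.60591 (sell NZD at bid) = EUR 58,914,637.41
EUR 58,914,637.41 × 1.4329 (sell EUR at bid) = AUD 84,418,783.94

Net profit: AUD 1,940,783.94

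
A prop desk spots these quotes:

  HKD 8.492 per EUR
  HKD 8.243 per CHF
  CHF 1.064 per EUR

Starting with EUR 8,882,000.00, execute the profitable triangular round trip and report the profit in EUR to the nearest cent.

Profit: EUR 291,344.66

Profitable loop is EUR → CHF → HKD → EUR:
EUR 8,882,000.00 × 1.064 = CHF 9,450,448.00
CHF 9,450,448.00 × 8.243 = HKD 77,900,042.86
HKD 77,900,042.86 ÷ 8.492 = EUR 9,173,344.66
Profit = EUR 9,173,344.66 − EUR 8,882,000.00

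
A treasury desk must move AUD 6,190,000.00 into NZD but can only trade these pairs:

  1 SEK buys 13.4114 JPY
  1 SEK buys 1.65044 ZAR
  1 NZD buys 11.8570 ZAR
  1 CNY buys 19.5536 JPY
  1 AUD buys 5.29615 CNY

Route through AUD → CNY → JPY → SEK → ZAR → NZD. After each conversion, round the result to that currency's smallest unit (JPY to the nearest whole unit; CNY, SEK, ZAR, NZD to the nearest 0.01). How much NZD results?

AUD 6,190,000.00 × 5.29615 = CNY 32,783,168.50
CNY 32,783,168.50 × 19.5536 = JPY 641,028,964
JPY 641,028,964 ÷ 13.4114 = SEK 47,797,319.00
SEK 47,797,319.00 × 1.65044 = ZAR 78,886,607.17
ZAR 78,886,607.17 ÷ 11.8570 = NZD 6,653,167.51

NZD 6,653,167.51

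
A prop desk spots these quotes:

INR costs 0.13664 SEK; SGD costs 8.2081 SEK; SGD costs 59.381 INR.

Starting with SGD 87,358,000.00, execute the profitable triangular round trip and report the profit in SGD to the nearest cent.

Profit: SGD 1,015,073.83

Profitable loop is SGD → SEK → INR → SGD:
SGD 87,358,000.00 × 8.2081 = SEK 717,043,199.80
SEK 717,043,199.80 ÷ 0.13664 = INR 5,247,681,497.37
INR 5,247,681,497.37 ÷ 59.381 = SGD 88,373,073.83
Profit = SGD 88,373,073.83 − SGD 87,358,000.00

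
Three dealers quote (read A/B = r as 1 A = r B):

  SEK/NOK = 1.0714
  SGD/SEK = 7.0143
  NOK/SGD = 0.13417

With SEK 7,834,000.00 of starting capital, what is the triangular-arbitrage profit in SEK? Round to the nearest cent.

Profitable loop is SEK → NOK → SGD → SEK:
SEK 7,834,000.00 × 1.0714 = NOK 8,393,347.60
NOK 8,393,347.60 × 0.13417 = SGD 1,126,135.45
SGD 1,126,135.45 × 7.0143 = SEK 7,899,051.87
Profit = SEK 7,899,051.87 − SEK 7,834,000.00

Profit: SEK 65,051.87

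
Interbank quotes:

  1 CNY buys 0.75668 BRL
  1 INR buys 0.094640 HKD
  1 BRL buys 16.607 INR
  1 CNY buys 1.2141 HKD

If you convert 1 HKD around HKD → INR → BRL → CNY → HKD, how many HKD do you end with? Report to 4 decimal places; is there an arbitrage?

1.0209 (arbitrage exists)

Around HKD → INR → BRL → CNY → HKD: 1 ÷ 0.094640 ÷ 16.607 ÷ 0.75668 × 1.2141 = 1.020884
Product > 1; profitable direction is HKD → INR → BRL → CNY → HKD.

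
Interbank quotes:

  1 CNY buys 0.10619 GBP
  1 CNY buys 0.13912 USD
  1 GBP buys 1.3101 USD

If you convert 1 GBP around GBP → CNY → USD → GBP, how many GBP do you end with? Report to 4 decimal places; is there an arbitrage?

1.0000 (no arbitrage)

Around GBP → CNY → USD → GBP: 1 ÷ 0.10619 × 0.13912 ÷ 1.3101 = 1.000003
Product ≈ 1 (deviation 0.000%, within rounding noise).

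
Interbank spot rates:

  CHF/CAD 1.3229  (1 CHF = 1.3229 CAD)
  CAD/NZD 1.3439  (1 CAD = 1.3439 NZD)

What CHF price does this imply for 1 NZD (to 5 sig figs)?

NZD/CHF = 0.56248

1 NZD ÷ 1.3439 = 0.744103 CAD
0.744103 CAD ÷ 1.3229 = 0.562479 CHF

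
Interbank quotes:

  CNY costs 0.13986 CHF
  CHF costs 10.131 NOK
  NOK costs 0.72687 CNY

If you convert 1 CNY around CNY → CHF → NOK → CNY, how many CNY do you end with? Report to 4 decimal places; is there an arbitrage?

Around CNY → CHF → NOK → CNY: 1 × 0.13986 × 10.131 × 0.72687 = 1.029918
Product > 1; profitable direction is CNY → CHF → NOK → CNY.

1.0299 (arbitrage exists)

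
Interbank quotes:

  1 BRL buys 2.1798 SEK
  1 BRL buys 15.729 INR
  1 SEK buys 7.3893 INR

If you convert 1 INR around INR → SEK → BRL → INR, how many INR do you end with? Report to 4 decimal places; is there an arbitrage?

Around INR → SEK → BRL → INR: 1 ÷ 7.3893 ÷ 2.1798 × 15.729 = 0.976520
Product < 1; profitable direction is INR → BRL → SEK → INR.

0.9765 (arbitrage exists)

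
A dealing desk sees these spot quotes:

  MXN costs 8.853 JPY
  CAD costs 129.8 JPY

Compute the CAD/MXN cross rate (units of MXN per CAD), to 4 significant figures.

CAD/MXN = 14.66

1 CAD × 129.8 = 129.8 JPY
129.8 JPY ÷ 8.853 = 14.6617 MXN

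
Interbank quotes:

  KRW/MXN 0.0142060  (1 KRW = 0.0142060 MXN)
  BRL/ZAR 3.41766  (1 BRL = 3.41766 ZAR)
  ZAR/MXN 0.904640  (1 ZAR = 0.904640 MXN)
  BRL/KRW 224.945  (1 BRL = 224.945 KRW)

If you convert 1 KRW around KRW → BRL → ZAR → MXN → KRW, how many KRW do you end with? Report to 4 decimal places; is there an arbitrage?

Around KRW → BRL → ZAR → MXN → KRW: 1 ÷ 224.945 × 3.41766 × 0.904640 ÷ 0.0142060 = 0.967512
Product < 1; profitable direction is KRW → MXN → ZAR → BRL → KRW.

0.9675 (arbitrage exists)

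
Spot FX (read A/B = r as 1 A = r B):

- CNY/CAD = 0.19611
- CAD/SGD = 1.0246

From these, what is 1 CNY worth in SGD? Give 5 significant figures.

CNY/SGD = 0.20093

1 CNY × 0.19611 = 0.19611 CAD
0.19611 CAD × 1.0246 = 0.200934 SGD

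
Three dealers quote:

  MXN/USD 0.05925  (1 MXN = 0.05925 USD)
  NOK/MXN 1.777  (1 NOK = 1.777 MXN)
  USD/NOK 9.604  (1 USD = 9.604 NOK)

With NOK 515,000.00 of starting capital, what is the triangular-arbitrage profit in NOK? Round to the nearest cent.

Profitable loop is NOK → MXN → USD → NOK:
NOK 515,000.00 × 1.777 = MXN 915,155.00
MXN 915,155.00 × 0.05925 = USD 54,222.93
USD 54,222.93 × 9.604 = NOK 520,757.06
Profit = NOK 520,757.06 − NOK 515,000.00

Profit: NOK 5,757.06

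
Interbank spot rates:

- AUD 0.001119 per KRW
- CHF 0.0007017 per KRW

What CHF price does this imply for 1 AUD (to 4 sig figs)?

1 AUD ÷ 0.001119 = 893.655 KRW
893.655 KRW × 0.0007017 = 0.627078 CHF

AUD/CHF = 0.6271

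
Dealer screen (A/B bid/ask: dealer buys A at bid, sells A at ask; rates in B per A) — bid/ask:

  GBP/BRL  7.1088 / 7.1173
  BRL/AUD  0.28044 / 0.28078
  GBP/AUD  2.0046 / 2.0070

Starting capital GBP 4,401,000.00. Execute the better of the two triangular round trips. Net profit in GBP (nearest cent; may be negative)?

Net profit: GBP 13,663.98

Best loop GBP → AUD → BRL → GBP:
GBP 4,401,000.00 × 2.0046 (sell GBP at bid) = AUD 8,822,244.60
AUD 8,822,244.60 ÷ 0.28078 (buy BRL at ask) = BRL 31,420,487.93
BRL 31,420,487.93 ÷ 7.1173 (buy GBP at ask) = GBP 4,414,663.98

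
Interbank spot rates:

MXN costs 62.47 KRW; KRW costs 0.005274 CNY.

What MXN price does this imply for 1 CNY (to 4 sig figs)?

1 CNY ÷ 0.005274 = 189.609 KRW
189.609 KRW ÷ 62.47 = 3.03521 MXN

CNY/MXN = 3.035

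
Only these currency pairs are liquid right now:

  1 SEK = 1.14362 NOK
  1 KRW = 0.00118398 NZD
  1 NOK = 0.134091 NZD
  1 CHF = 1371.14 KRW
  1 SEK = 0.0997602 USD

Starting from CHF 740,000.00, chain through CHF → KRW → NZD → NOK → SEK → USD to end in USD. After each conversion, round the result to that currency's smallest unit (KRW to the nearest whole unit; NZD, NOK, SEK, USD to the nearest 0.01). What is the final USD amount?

USD 781,508.72

CHF 740,000.00 × 1371.14 = KRW 1,014,643,600
KRW 1,014,643,600 × 0.00118398 = NZD 1,201,317.73
NZD 1,201,317.73 ÷ 0.134091 = NOK 8,958,973.61
NOK 8,958,973.61 ÷ 1.14362 = SEK 7,833,872.80
SEK 7,833,872.80 × 0.0997602 = USD 781,508.72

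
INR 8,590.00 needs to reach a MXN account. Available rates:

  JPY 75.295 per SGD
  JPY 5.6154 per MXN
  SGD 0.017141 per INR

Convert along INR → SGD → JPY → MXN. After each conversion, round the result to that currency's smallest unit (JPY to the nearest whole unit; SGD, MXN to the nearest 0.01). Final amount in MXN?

MXN 1,974.21

INR 8,590.00 × 0.017141 = SGD 147.24
SGD 147.24 × 75.295 = JPY 11,086
JPY 11,086 ÷ 5.6154 = MXN 1,974.21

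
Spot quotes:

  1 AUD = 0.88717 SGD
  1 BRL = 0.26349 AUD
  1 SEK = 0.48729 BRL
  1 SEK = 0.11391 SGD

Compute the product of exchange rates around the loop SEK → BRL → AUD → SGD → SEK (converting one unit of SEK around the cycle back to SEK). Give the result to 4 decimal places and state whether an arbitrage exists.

1.0000 (no arbitrage)

Around SEK → BRL → AUD → SGD → SEK: 1 × 0.48729 × 0.26349 × 0.88717 ÷ 0.11391 = 0.999992
Product ≈ 1 (deviation 0.001%, within rounding noise).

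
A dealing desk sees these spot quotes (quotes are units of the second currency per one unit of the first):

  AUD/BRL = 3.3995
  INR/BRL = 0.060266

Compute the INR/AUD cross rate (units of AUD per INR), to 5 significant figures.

INR/AUD = 0.017728

1 INR × 0.060266 = 0.060266 BRL
0.060266 BRL ÷ 3.3995 = 0.0177279 AUD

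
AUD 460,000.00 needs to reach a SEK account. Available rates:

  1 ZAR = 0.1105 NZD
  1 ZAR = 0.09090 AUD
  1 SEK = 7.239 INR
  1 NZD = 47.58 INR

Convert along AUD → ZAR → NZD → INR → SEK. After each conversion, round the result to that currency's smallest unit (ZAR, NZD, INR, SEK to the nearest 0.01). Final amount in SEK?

AUD 460,000.00 ÷ 0.09090 = ZAR 5,060,506.05
ZAR 5,060,506.05 × 0.1105 = NZD 559,185.92
NZD 559,185.92 × 47.58 = INR 26,606,066.07
INR 26,606,066.07 ÷ 7.239 = SEK 3,675,378.65

SEK 3,675,378.65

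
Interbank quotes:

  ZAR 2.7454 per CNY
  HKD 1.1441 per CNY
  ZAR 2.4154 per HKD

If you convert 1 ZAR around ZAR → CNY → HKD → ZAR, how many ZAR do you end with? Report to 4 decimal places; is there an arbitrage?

Around ZAR → CNY → HKD → ZAR: 1 ÷ 2.7454 × 1.1441 × 2.4154 = 1.006578
Product > 1; profitable direction is ZAR → CNY → HKD → ZAR.

1.0066 (arbitrage exists)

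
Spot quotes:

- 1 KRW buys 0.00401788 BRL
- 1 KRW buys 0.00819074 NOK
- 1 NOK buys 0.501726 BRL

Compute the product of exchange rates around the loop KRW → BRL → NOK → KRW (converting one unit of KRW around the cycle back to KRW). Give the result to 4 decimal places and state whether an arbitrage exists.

0.9777 (arbitrage exists)

Around KRW → BRL → NOK → KRW: 1 × 0.00401788 ÷ 0.501726 ÷ 0.00819074 = 0.977704
Product < 1; profitable direction is KRW → NOK → BRL → KRW.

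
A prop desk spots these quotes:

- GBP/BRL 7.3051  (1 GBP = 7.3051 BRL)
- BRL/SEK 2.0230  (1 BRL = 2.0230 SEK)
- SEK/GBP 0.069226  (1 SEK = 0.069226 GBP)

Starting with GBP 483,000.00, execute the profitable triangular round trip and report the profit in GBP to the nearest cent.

Profit: GBP 11,126.81

Profitable loop is GBP → BRL → SEK → GBP:
GBP 483,000.00 × 7.3051 = BRL 3,528,363.30
BRL 3,528,363.30 × 2.0230 = SEK 7,137,878.96
SEK 7,137,878.96 × 0.069226 = GBP 494,126.81
Profit = GBP 494,126.81 − GBP 483,000.00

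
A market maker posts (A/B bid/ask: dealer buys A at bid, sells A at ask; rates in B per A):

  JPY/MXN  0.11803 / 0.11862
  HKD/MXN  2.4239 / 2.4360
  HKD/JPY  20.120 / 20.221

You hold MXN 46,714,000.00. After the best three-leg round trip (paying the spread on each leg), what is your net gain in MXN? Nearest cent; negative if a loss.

Net profit: MXN 492,435.24

Best loop MXN → JPY → HKD → MXN:
MXN 46,714,000.00 ÷ 0.11862 (buy JPY at ask) = JPY 393,812,173
JPY 393,812,173 ÷ 20.221 (buy HKD at ask) = HKD 19,475,405.44
HKD 19,475,405.44 × 2.4239 (sell HKD at bid) = MXN 47,206,435.24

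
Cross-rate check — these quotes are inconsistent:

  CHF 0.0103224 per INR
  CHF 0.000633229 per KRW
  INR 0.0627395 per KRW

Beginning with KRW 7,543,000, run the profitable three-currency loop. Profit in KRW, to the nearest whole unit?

Profit: KRW 171,451

Profitable loop is KRW → INR → CHF → KRW:
KRW 7,543,000 × 0.0627395 = INR 473,244.05
INR 473,244.05 × 0.0103224 = CHF 4,885.01
CHF 4,885.01 ÷ 0.000633229 = KRW 7,714,451
Profit = KRW 7,714,451 − KRW 7,543,000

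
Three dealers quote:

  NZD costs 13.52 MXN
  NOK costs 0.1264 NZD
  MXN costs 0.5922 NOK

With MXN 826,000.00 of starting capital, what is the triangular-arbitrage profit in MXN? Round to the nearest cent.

Profitable loop is MXN → NOK → NZD → MXN:
MXN 826,000.00 × 0.5922 = NOK 489,157.20
NOK 489,157.20 × 0.1264 = NZD 61,829.47
NZD 61,829.47 × 13.52 = MXN 835,934.44
Profit = MXN 835,934.44 − MXN 826,000.00

Profit: MXN 9,934.44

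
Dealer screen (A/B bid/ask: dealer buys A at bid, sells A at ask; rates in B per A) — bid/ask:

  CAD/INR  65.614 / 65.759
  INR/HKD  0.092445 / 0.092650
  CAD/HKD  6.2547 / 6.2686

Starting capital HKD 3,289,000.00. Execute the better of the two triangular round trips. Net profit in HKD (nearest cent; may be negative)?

Best loop HKD → INR → CAD → HKD:
HKD 3,289,000.00 ÷ 0.092650 (buy INR at ask) = INR 35,499,190.50
INR 35,499,190.50 ÷ 65.759 (buy CAD at ask) = CAD 539,837.75
CAD 539,837.75 × 6.2547 (sell CAD at bid) = HKD 3,376,523.17

Net profit: HKD 87,523.17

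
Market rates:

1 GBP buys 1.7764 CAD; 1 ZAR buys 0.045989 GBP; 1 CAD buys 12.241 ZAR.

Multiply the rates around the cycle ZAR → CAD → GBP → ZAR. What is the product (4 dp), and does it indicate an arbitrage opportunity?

1.0000 (no arbitrage)

Around ZAR → CAD → GBP → ZAR: 1 ÷ 12.241 ÷ 1.7764 ÷ 0.045989 = 0.999973
Product ≈ 1 (deviation 0.003%, within rounding noise).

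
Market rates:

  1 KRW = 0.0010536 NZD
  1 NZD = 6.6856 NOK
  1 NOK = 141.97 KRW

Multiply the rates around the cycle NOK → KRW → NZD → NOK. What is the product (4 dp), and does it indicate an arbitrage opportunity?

Around NOK → KRW → NZD → NOK: 1 × 141.97 × 0.0010536 × 6.6856 = 1.000029
Product ≈ 1 (deviation 0.003%, within rounding noise).

1.0000 (no arbitrage)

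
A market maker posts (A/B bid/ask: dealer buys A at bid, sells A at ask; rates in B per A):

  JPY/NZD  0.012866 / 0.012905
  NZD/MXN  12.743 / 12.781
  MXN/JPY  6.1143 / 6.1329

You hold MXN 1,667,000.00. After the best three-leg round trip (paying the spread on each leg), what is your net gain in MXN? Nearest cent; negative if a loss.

Net profit: MXN 4,081.28

Best loop MXN → JPY → NZD → MXN:
MXN 1,667,000.00 × 6.1143 (sell MXN at bid) = JPY 10,192,538
JPY 10,192,538 × 0.012866 (sell JPY at bid) = NZD 131,137.20
NZD 131,137.20 × 12.743 (sell NZD at bid) = MXN 1,671,081.28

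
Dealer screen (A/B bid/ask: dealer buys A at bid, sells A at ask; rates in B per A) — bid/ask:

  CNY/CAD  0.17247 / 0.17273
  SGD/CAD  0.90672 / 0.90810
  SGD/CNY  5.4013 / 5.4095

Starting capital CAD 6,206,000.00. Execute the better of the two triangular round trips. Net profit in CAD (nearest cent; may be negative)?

Net profit: CAD 160,341.90

Best loop CAD → SGD → CNY → CAD:
CAD 6,206,000.00 ÷ 0.90810 (buy SGD at ask) = SGD 6,834,049.11
SGD 6,834,049.11 × 5.4013 (sell SGD at bid) = CNY 36,912,749.48
CNY 36,912,749.48 × 0.17247 (sell CNY at bid) = CAD 6,366,341.90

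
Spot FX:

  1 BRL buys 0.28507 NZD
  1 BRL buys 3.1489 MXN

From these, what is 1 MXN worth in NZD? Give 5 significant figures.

MXN/NZD = 0.090530

1 MXN ÷ 3.1489 = 0.317571 BRL
0.317571 BRL × 0.28507 = 0.09053 NZD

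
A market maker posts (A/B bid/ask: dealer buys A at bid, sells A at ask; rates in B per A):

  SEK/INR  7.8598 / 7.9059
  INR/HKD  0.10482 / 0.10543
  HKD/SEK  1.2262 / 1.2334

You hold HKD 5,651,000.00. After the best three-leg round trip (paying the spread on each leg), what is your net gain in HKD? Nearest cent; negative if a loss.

Best loop HKD → SEK → INR → HKD:
HKD 5,651,000.00 × 1.2262 (sell HKD at bid) = SEK 6,929,256.20
SEK 6,929,256.20 × 7.8598 (sell SEK at bid) = INR 54,462,567.88
INR 54,462,567.88 × 0.10482 (sell INR at bid) = HKD 5,708,766.37

Net profit: HKD 57,766.37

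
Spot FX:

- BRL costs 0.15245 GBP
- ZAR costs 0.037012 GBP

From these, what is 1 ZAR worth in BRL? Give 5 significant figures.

ZAR/BRL = 0.24278

1 ZAR × 0.037012 = 0.037012 GBP
0.037012 GBP ÷ 0.15245 = 0.242781 BRL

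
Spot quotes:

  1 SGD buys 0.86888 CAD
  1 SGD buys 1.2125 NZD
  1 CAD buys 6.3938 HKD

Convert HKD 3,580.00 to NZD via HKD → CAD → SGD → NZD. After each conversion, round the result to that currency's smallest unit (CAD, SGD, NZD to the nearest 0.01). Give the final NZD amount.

NZD 781.36

HKD 3,580.00 ÷ 6.3938 = CAD 559.92
CAD 559.92 ÷ 0.86888 = SGD 644.42
SGD 644.42 × 1.2125 = NZD 781.36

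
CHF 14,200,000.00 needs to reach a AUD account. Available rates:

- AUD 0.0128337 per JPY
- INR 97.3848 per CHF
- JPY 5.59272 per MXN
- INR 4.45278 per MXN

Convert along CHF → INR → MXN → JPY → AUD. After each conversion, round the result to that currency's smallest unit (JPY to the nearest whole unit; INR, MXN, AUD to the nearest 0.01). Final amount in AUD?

CHF 14,200,000.00 × 97.3848 = INR 1,382,864,160.00
INR 1,382,864,160.00 ÷ 4.45278 = MXN 310,561,977.01
MXN 310,561,977.01 × 5.59272 = JPY 1,736,886,180
JPY 1,736,886,180 × 0.0128337 = AUD 22,290,676.17

AUD 22,290,676.17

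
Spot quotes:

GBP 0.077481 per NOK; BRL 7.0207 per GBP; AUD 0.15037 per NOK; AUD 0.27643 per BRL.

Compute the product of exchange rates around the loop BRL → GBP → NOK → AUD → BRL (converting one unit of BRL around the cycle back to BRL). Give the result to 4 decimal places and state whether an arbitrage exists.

1.0000 (no arbitrage)

Around BRL → GBP → NOK → AUD → BRL: 1 ÷ 7.0207 ÷ 0.077481 × 0.15037 ÷ 0.27643 = 1.000001
Product ≈ 1 (deviation 0.000%, within rounding noise).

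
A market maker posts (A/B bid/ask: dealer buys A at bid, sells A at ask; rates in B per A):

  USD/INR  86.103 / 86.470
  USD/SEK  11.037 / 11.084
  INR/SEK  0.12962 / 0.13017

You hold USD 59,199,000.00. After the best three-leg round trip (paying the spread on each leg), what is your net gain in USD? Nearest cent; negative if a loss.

Best loop USD → INR → SEK → USD:
USD 59,199,000.00 × 86.103 (sell USD at bid) = INR 5,097,211,497.00
INR 5,097,211,497.00 × 0.12962 (sell INR at bid) = SEK 660,700,554.24
SEK 660,700,554.24 ÷ 11.084 (buy USD at ask) = USD 59,608,494.61

Net profit: USD 409,494.61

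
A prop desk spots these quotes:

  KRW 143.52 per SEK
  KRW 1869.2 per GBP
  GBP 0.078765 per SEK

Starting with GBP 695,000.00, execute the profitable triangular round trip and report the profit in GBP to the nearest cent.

Profitable loop is GBP → KRW → SEK → GBP:
GBP 695,000.00 × 1869.2 = KRW 1,299,094,000
KRW 1,299,094,000 ÷ 143.52 = SEK 9,051,658.31
SEK 9,051,658.31 × 0.078765 = GBP 712,953.87
Profit = GBP 712,953.87 − GBP 695,000.00

Profit: GBP 17,953.87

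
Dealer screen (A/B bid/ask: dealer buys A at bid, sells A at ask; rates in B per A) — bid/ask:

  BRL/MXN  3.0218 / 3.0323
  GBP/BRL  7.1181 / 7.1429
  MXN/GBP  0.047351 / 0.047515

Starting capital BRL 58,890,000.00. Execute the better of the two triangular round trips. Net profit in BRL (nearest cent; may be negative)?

Best loop BRL → MXN → GBP → BRL:
BRL 58,890,000.00 × 3.0218 (sell BRL at bid) = MXN 177,953,802.00
MXN 177,953,802.00 × 0.047351 (sell MXN at bid) = GBP 8,426,290.48
GBP 8,426,290.48 × 7.1181 (sell GBP at bid) = BRL 59,979,178.26

Net profit: BRL 1,089,178.26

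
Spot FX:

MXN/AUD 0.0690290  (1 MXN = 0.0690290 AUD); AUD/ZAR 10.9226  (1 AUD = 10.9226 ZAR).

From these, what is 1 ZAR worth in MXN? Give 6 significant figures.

1 ZAR ÷ 10.9226 = 0.0915533 AUD
0.0915533 AUD ÷ 0.0690290 = 1.3263 MXN

ZAR/MXN = 1.32630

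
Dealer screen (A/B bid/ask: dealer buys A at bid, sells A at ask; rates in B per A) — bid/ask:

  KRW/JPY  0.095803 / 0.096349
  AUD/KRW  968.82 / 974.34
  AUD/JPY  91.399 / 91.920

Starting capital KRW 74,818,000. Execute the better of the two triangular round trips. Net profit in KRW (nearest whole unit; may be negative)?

Best loop KRW → JPY → AUD → KRW:
KRW 74,818,000 × 0.095803 (sell KRW at bid) = JPY 7,167,789
JPY 7,167,789 ÷ 91.920 (buy AUD at ask) = AUD 77,978.56
AUD 77,978.56 × 968.82 (sell AUD at bid) = KRW 75,547,184

Net profit: KRW 729,184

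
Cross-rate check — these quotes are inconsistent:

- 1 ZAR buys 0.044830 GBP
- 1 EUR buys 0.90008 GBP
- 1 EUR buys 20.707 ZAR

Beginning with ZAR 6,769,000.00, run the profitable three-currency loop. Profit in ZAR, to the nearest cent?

Profitable loop is ZAR → GBP → EUR → ZAR:
ZAR 6,769,000.00 × 0.044830 = GBP 303,454.27
GBP 303,454.27 ÷ 0.90008 = EUR 337,141.44
EUR 337,141.44 × 20.707 = ZAR 6,981,187.86
Profit = ZAR 6,981,187.86 − ZAR 6,769,000.00

Profit: ZAR 212,187.86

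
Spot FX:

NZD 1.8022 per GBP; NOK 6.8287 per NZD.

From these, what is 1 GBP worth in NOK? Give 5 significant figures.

1 GBP × 1.8022 = 1.8022 NZD
1.8022 NZD × 6.8287 = 12.3067 NOK

GBP/NOK = 12.307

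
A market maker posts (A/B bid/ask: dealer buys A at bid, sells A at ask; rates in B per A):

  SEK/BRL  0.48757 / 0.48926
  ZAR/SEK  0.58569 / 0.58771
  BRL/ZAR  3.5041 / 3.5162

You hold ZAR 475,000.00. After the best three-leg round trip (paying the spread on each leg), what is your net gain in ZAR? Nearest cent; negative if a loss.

Net profit: ZAR 307.74

Best loop ZAR → SEK → BRL → ZAR:
ZAR 475,000.00 × 0.58569 (sell ZAR at bid) = SEK 278,202.75
SEK 278,202.75 × 0.48757 (sell SEK at bid) = BRL 135,643.31
BRL 135,643.31 × 3.5041 (sell BRL at bid) = ZAR 475,307.74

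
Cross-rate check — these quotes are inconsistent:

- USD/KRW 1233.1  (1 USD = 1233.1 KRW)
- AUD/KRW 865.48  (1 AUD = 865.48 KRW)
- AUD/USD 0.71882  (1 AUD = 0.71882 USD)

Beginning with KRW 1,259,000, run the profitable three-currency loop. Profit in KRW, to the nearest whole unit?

Profit: KRW 30,398

Profitable loop is KRW → AUD → USD → KRW:
KRW 1,259,000 ÷ 865.48 = AUD 1,454.68
AUD 1,454.68 × 0.71882 = USD 1,045.66
USD 1,045.66 × 1233.1 = KRW 1,289,398
Profit = KRW 1,289,398 − KRW 1,259,000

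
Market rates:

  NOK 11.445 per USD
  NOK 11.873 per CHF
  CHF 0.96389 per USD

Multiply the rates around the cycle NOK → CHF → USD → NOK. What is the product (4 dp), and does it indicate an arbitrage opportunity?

1.0001 (no arbitrage)

Around NOK → CHF → USD → NOK: 1 ÷ 11.873 ÷ 0.96389 × 11.445 = 1.000064
Product ≈ 1 (deviation 0.006%, within rounding noise).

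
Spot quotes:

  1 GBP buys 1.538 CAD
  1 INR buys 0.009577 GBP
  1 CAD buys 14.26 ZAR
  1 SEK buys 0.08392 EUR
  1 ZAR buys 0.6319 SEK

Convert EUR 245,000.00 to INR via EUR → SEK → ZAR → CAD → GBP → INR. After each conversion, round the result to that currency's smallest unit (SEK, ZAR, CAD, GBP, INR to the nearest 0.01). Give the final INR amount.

EUR 245,000.00 ÷ 0.08392 = SEK 2,919,447.09
SEK 2,919,447.09 ÷ 0.6319 = ZAR 4,620,109.34
ZAR 4,620,109.34 ÷ 14.26 = CAD 323,990.84
CAD 323,990.84 ÷ 1.538 = GBP 210,657.24
GBP 210,657.24 ÷ 0.009577 = INR 21,996,161.64

INR 21,996,161.64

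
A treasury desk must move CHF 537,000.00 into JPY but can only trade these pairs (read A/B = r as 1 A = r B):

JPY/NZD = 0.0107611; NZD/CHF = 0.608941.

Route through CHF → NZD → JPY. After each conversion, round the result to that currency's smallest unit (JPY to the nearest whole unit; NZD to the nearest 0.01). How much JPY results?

CHF 537,000.00 ÷ 0.608941 = NZD 881,858.83
NZD 881,858.83 ÷ 0.0107611 = JPY 81,948,763

JPY 81,948,763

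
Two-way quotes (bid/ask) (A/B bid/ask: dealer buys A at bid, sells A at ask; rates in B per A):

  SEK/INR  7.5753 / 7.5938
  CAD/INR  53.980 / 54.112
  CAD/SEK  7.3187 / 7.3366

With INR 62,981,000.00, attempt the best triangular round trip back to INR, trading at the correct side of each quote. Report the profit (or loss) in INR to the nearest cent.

Net profit: INR 1,547,229.33

Best loop INR → CAD → SEK → INR:
INR 62,981,000.00 ÷ 54.112 (buy CAD at ask) = CAD 1,163,900.80
CAD 1,163,900.80 × 7.3187 (sell CAD at bid) = SEK 8,518,240.77
SEK 8,518,240.77 × 7.5753 (sell SEK at bid) = INR 64,528,229.33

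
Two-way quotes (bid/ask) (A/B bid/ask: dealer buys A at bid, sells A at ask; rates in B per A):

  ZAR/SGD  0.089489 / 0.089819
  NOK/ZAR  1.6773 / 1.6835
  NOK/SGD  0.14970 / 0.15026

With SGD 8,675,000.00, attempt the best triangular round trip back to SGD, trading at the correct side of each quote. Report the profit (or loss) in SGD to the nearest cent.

Best loop SGD → NOK → ZAR → SGD:
SGD 8,675,000.00 ÷ 0.15026 (buy NOK at ask) = NOK 57,733,262.35
NOK 57,733,262.35 × 1.6773 (sell NOK at bid) = ZAR 96,836,000.93
ZAR 96,836,000.93 × 0.089489 (sell ZAR at bid) = SGD 8,665,756.89

Net result: SGD -9,243.11 (no profitable arbitrage after spreads)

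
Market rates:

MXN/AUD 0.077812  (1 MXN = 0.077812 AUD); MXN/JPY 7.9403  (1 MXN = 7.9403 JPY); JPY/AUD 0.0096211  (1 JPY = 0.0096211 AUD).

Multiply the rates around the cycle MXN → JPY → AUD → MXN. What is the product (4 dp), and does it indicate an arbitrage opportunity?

Around MXN → JPY → AUD → MXN: 1 × 7.9403 × 0.0096211 ÷ 0.077812 = 0.981782
Product < 1; profitable direction is MXN → AUD → JPY → MXN.

0.9818 (arbitrage exists)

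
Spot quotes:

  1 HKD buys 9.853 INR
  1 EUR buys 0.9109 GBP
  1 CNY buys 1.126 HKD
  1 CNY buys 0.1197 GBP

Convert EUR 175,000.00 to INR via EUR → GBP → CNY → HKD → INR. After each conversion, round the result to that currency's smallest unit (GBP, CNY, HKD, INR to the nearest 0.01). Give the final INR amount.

EUR 175,000.00 × 0.9109 = GBP 159,407.50
GBP 159,407.50 ÷ 0.1197 = CNY 1,331,725.15
CNY 1,331,725.15 × 1.126 = HKD 1,499,522.52
HKD 1,499,522.52 × 9.853 = INR 14,774,795.39

INR 14,774,795.39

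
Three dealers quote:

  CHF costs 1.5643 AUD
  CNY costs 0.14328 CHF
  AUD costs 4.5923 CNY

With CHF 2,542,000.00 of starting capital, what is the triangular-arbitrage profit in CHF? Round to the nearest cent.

Profitable loop is CHF → AUD → CNY → CHF:
CHF 2,542,000.00 × 1.5643 = AUD 3,976,450.60
AUD 3,976,450.60 × 4.5923 = CNY 18,261,054.09
CNY 18,261,054.09 × 0.14328 = CHF 2,616,443.83
Profit = CHF 2,616,443.83 − CHF 2,542,000.00

Profit: CHF 74,443.83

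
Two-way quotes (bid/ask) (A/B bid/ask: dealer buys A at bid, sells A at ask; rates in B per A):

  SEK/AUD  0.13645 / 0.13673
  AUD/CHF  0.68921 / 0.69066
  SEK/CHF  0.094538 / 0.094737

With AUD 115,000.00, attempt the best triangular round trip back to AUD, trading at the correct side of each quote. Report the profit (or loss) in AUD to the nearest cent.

Net profit: AUD 126.72

Best loop AUD → SEK → CHF → AUD:
AUD 115,000.00 ÷ 0.13673 (buy SEK at ask) = SEK 841,073.65
SEK 841,073.65 × 0.094538 (sell SEK at bid) = CHF 79,513.42
CHF 79,513.42 ÷ 0.69066 (buy AUD at ask) = AUD 115,126.72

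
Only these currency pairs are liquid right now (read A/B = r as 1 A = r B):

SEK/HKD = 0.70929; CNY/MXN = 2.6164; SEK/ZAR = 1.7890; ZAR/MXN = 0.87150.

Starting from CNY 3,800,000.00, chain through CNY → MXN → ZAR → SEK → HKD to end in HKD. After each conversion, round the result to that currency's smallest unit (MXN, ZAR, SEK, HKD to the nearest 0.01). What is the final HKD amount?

CNY 3,800,000.00 × 2.6164 = MXN 9,942,320.00
MXN 9,942,320.00 ÷ 0.87150 = ZAR 11,408,284.57
ZAR 11,408,284.57 ÷ 1.7890 = SEK 6,376,905.85
SEK 6,376,905.85 × 0.70929 = HKD 4,523,075.55

HKD 4,523,075.55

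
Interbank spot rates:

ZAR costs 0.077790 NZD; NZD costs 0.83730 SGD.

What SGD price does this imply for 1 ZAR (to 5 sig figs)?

ZAR/SGD = 0.065134

1 ZAR × 0.077790 = 0.07779 NZD
0.07779 NZD × 0.83730 = 0.0651336 SGD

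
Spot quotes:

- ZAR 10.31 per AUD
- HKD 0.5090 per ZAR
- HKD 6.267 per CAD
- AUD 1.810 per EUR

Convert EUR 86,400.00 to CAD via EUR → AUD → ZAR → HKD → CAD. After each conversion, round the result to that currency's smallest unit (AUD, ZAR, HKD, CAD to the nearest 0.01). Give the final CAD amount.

EUR 86,400.00 × 1.810 = AUD 156,384.00
AUD 156,384.00 × 10.31 = ZAR 1,612,319.04
ZAR 1,612,319.04 × 0.5090 = HKD 820,670.39
HKD 820,670.39 ÷ 6.267 = CAD 130,951.08

CAD 130,951.08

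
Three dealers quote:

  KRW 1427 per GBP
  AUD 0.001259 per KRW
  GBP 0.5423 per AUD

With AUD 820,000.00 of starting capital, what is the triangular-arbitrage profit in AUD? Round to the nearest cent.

Profit: AUD 21,636.47

Profitable loop is AUD → KRW → GBP → AUD:
AUD 820,000.00 ÷ 0.001259 = KRW 651,310,564
KRW 651,310,564 ÷ 1427 = GBP 456,419.46
GBP 456,419.46 ÷ 0.5423 = AUD 841,636.47
Profit = AUD 841,636.47 − AUD 820,000.00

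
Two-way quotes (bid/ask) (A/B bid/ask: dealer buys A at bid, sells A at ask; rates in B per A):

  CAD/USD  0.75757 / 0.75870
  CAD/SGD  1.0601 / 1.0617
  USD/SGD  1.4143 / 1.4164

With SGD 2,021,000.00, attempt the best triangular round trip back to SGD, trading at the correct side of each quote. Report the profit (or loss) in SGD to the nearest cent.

Net profit: SGD 18,523.93

Best loop SGD → CAD → USD → SGD:
SGD 2,021,000.00 ÷ 1.0617 (buy CAD at ask) = CAD 1,903,550.91
CAD 1,903,550.91 × 0.75757 (sell CAD at bid) = USD 1,442,073.06
USD 1,442,073.06 × 1.4143 (sell USD at bid) = SGD 2,039,523.93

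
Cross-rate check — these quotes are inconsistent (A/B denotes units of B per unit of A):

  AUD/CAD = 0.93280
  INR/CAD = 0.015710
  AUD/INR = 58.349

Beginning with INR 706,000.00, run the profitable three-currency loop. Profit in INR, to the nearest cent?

Profitable loop is INR → AUD → CAD → INR:
INR 706,000.00 ÷ 58.349 = AUD 12,099.61
AUD 12,099.61 × 0.93280 = CAD 11,286.51
CAD 11,286.51 ÷ 0.015710 = INR 718,428.64
Profit = INR 718,428.64 − INR 706,000.00

Profit: INR 12,428.64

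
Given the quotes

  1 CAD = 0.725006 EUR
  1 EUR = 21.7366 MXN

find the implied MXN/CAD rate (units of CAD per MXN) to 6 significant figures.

MXN/CAD = 0.0634551

1 MXN ÷ 21.7366 = 0.0460054 EUR
0.0460054 EUR ÷ 0.725006 = 0.0634551 CAD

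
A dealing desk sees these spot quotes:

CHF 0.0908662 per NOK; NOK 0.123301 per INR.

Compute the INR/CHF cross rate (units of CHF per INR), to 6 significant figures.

INR/CHF = 0.0112039

1 INR × 0.123301 = 0.123301 NOK
0.123301 NOK × 0.0908662 = 0.0112039 CHF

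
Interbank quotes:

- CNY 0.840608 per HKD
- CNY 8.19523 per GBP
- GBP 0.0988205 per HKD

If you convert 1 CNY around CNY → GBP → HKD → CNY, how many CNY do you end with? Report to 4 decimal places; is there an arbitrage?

Around CNY → GBP → HKD → CNY: 1 ÷ 8.19523 ÷ 0.0988205 × 0.840608 = 1.037971
Product > 1; profitable direction is CNY → GBP → HKD → CNY.

1.0380 (arbitrage exists)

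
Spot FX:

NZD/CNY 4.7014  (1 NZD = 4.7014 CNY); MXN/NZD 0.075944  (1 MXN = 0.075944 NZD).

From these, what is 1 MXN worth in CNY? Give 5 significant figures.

1 MXN × 0.075944 = 0.075944 NZD
0.075944 NZD × 4.7014 = 0.357043 CNY

MXN/CNY = 0.35704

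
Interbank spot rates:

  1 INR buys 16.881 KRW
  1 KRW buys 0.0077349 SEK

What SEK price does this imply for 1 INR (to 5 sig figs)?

INR/SEK = 0.13057

1 INR × 16.881 = 16.881 KRW
16.881 KRW × 0.0077349 = 0.130573 SEK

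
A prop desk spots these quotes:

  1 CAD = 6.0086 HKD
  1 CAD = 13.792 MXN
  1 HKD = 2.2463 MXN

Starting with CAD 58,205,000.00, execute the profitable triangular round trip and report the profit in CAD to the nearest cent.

Profitable loop is CAD → MXN → HKD → CAD:
CAD 58,205,000.00 × 13.792 = MXN 802,763,360.00
MXN 802,763,360.00 ÷ 2.2463 = HKD 357,371,392.96
HKD 357,371,392.96 ÷ 6.0086 = CAD 59,476,648.96
Profit = CAD 59,476,648.96 − CAD 58,205,000.00

Profit: CAD 1,271,648.96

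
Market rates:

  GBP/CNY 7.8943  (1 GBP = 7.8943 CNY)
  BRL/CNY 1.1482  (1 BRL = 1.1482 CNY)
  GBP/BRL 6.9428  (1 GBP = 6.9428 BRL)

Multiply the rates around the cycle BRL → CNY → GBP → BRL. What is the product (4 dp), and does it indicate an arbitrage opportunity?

1.0098 (arbitrage exists)

Around BRL → CNY → GBP → BRL: 1 × 1.1482 ÷ 7.8943 × 6.9428 = 1.009807
Product > 1; profitable direction is BRL → CNY → GBP → BRL.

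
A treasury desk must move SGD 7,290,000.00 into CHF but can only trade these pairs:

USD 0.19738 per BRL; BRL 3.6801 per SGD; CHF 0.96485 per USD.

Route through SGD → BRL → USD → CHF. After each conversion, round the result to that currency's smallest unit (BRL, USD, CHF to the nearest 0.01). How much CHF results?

CHF 5,109,166.95

SGD 7,290,000.00 × 3.6801 = BRL 26,827,929.00
BRL 26,827,929.00 × 0.19738 = USD 5,295,296.63
USD 5,295,296.63 × 0.96485 = CHF 5,109,166.95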